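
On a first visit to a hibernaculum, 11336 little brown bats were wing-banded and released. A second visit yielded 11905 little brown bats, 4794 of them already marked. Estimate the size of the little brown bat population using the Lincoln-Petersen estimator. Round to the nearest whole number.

N = (11336 × 11905) / 4794 = 134955080 / 4794 ≈ 28150.8 → 28151

N ≈ 28,151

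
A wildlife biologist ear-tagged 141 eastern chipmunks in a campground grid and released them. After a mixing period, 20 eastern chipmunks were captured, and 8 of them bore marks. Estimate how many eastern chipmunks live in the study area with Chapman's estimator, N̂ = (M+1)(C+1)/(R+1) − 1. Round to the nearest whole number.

N̂ = (141+1)(20+1)/(8+1) − 1 = 142·21/9 − 1
= 2982/9 − 1 ≈ 331.3 − 1 ≈ 330.3 → 330

N ≈ 330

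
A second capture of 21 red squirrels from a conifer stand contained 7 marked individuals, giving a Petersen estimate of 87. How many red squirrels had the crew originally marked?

From N = M·C/R: M = N·R / C = 87·7 / 21 = 609 / 21 = 29.

M = 29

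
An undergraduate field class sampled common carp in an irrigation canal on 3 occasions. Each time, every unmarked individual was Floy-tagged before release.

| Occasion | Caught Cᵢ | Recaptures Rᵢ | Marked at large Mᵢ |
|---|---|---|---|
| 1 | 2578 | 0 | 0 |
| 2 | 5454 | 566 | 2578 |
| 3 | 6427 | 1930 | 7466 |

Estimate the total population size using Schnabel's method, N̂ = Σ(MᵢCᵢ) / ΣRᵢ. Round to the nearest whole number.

N ≈ 24,858

Σ MᵢCᵢ = 0·2578 + 2578·5454 + 7466·6427 = 0 + 14060412 + 47983982 = 62044394
Σ Rᵢ = 0 + 566 + 1930 = 2496
N̂ = 62044394 / 2496 ≈ 24857.5 → 24858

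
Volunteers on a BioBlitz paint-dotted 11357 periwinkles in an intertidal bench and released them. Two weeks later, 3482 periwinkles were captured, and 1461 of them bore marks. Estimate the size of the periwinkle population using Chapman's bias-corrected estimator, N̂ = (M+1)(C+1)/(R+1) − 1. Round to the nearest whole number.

N ≈ 27,058

N̂ = (11357+1)(3482+1)/(1461+1) − 1 = 11358·3483/1462 − 1
= 39559914/1462 − 1 ≈ 27058.8 − 1 ≈ 27057.8 → 27058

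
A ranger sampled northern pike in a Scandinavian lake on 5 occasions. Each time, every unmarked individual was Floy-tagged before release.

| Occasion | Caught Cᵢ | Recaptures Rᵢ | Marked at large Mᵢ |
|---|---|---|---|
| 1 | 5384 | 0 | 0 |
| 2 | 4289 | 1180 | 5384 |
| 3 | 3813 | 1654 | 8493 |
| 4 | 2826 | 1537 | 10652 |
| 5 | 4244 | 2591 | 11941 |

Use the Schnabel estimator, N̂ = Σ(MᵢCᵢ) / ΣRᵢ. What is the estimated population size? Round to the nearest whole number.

Σ MᵢCᵢ = 0·5384 + 5384·4289 + 8493·3813 + 10652·2826 + 11941·4244 = 0 + 23091976 + 32383809 + 30102552 + 50677604 = 136255941
Σ Rᵢ = 0 + 1180 + 1654 + 1537 + 2591 = 6962
N̂ = 136255941 / 6962 ≈ 19571.4 → 19571

N ≈ 19,571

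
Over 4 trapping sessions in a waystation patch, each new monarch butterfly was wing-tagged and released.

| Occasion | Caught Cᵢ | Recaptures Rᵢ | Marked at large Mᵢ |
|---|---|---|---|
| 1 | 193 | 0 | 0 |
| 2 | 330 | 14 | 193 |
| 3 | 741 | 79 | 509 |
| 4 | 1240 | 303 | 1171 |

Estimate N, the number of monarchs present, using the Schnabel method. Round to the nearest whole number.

Σ MᵢCᵢ = 0·193 + 193·330 + 509·741 + 1171·1240 = 0 + 63690 + 377169 + 1452040 = 1892899
Σ Rᵢ = 0 + 14 + 79 + 303 = 396
N̂ = 1892899 / 396 ≈ 4780.0 → 4780

N ≈ 4780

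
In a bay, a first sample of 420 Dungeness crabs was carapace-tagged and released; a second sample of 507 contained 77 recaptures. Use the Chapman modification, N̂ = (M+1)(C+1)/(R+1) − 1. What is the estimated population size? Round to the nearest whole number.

N̂ = (420+1)(507+1)/(77+1) − 1 = 421·508/78 − 1
= 213868/78 − 1 ≈ 2741.9 − 1 ≈ 2740.9 → 2741

N ≈ 2741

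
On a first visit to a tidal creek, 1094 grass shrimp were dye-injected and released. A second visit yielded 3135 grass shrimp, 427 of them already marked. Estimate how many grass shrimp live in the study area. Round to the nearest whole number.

N ≈ 8032

The marked fraction in the recapture sample should equal the marked fraction in the population: 427/3135 = 1094/N.
N = (1094 × 3135) / 427 = 3429690 / 427 ≈ 8032.1 → 8032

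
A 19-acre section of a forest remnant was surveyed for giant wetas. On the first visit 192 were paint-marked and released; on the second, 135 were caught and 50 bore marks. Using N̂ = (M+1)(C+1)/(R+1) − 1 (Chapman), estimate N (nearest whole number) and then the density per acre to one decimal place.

N̂ = 193·136/51 − 1 = 26248/51 − 1 ≈ 513.7 → 514
Density = N̂ / area = 514 / 19 ≈ 27.05 → 27.1 per acre

density ≈ 27.1 giant wetas per acre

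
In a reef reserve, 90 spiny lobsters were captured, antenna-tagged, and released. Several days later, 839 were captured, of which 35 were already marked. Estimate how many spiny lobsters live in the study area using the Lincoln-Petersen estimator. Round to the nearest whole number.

The marked fraction in the recapture sample should equal the marked fraction in the population: 35/839 = 90/N.
N = (90 × 839) / 35 = 75510 / 35 ≈ 2157.4 → 2157

N ≈ 2157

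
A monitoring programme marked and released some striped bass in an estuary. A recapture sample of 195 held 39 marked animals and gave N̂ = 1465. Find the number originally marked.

M = 293

From N = M·C/R: M = N·R / C = 1465·39 / 195 = 57135 / 195 = 293.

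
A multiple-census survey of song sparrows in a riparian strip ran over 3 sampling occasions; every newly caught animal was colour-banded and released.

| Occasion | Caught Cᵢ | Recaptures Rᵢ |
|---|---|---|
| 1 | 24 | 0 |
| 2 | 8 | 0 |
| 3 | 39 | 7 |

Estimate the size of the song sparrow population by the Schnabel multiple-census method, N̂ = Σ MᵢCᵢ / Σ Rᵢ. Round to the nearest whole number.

Marked at large before each occasion: Mᵢ = Σⱼ<ᵢ (Cⱼ − Rⱼ) → M1=0, M2=24, M3=32
Σ MᵢCᵢ = 0·24 + 24·8 + 32·39 = 0 + 192 + 1248 = 1440
Σ Rᵢ = 0 + 0 + 7 = 7
N̂ = 1440 / 7 ≈ 205.7 → 206

N ≈ 206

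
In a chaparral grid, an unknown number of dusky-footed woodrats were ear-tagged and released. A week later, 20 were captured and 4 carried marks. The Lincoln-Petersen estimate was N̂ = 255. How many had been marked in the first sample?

From N = M·C/R: M = N·R / C = 255·4 / 20 = 1020 / 20 = 51.

M = 51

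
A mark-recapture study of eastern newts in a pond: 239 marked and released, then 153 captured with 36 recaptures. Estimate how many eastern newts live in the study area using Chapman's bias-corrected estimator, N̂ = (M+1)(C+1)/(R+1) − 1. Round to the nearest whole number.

N ≈ 998

N̂ = (239+1)(153+1)/(36+1) − 1 = 240·154/37 − 1
= 36960/37 − 1 ≈ 998.9 − 1 ≈ 997.9 → 998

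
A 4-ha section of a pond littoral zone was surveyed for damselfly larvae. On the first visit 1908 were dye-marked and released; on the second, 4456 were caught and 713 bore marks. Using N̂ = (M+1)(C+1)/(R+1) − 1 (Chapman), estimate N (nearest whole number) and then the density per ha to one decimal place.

N̂ = 1909·4457/714 − 1 = 8508413/714 − 1 ≈ 11915.5 → 11916
Density = N̂ / area = 11916 / 4 = 2979.0 per ha

density ≈ 2979.0 damselfly larvae per ha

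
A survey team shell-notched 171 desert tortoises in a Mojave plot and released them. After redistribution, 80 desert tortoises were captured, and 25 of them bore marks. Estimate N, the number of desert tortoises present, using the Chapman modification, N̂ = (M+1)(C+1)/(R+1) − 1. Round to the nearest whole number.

N ≈ 535

N̂ = (171+1)(80+1)/(25+1) − 1 = 172·81/26 − 1
= 13932/26 − 1 ≈ 535.8 − 1 ≈ 534.8 → 535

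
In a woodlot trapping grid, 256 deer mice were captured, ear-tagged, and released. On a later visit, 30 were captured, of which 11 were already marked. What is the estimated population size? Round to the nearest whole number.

N ≈ 698

N = (256 × 30) / 11 = 7680 / 11 ≈ 698.2 → 698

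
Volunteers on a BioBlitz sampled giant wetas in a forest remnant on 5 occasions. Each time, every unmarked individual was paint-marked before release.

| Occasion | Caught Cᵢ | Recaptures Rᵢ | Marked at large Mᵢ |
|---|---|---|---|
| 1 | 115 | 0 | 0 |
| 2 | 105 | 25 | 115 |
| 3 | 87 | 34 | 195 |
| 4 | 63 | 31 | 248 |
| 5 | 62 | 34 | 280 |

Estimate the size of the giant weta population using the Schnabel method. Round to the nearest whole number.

Σ MᵢCᵢ = 0·115 + 115·105 + 195·87 + 248·63 + 280·62 = 0 + 12075 + 16965 + 15624 + 17360 = 62024
Σ Rᵢ = 0 + 25 + 34 + 31 + 34 = 124
N̂ = 62024 / 124 ≈ 500.2 → 500

N ≈ 500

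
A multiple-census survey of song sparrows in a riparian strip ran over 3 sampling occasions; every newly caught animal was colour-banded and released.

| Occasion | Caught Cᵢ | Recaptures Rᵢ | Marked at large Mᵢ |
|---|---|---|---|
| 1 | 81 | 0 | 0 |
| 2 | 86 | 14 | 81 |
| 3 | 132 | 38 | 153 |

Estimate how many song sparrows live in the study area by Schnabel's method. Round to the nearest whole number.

Σ MᵢCᵢ = 0·81 + 81·86 + 153·132 = 0 + 6966 + 20196 = 27162
Σ Rᵢ = 0 + 14 + 38 = 52
N̂ = 27162 / 52 ≈ 522.3 → 522

N ≈ 522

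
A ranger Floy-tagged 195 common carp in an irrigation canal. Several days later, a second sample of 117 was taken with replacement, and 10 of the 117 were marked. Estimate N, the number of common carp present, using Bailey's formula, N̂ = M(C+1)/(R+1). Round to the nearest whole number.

N̂ = 195·(117+1)/(10+1) = 195·118/11 = 23010/11 ≈ 2091.8 → 2092

N ≈ 2092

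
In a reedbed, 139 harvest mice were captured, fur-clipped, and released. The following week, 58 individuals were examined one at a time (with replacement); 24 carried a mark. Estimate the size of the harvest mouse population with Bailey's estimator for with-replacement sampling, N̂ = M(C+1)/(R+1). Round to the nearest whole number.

N ≈ 328

N̂ = 139·(58+1)/(24+1) = 139·59/25 = 8201/25 ≈ 328.0 → 328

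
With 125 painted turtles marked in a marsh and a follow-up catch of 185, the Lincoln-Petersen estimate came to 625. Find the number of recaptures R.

R = 37

From N = M·C/R: R = M·C / N = 125·185 / 625 = 23125 / 625 = 37.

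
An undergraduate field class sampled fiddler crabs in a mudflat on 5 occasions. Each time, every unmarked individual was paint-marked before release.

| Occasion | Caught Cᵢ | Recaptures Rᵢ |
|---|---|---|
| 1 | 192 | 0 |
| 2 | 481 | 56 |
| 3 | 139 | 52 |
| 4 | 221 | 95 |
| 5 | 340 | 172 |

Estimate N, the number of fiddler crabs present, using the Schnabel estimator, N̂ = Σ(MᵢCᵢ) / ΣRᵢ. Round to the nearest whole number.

N ≈ 1642

Marked at large before each occasion: Mᵢ = Σⱼ<ᵢ (Cⱼ − Rⱼ) → M1=0, M2=192, M3=617, M4=704, M5=830
Σ MᵢCᵢ = 0·192 + 192·481 + 617·139 + 704·221 + 830·340 = 0 + 92352 + 85763 + 155584 + 282200 = 615899
Σ Rᵢ = 0 + 56 + 52 + 95 + 172 = 375
N̂ = 615899 / 375 ≈ 1642.4 → 1642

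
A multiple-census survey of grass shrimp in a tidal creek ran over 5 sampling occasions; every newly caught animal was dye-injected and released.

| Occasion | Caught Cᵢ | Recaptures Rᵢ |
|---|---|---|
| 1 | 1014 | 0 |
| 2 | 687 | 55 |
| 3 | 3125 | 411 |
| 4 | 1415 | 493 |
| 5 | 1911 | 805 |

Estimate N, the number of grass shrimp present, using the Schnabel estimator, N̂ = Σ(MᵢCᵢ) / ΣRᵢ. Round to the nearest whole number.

N ≈ 12,530

Marked at large before each occasion: Mᵢ = Σⱼ<ᵢ (Cⱼ − Rⱼ) → M1=0, M2=1014, M3=1646, M4=4360, M5=5282
Σ MᵢCᵢ = 0·1014 + 1014·687 + 1646·3125 + 4360·1415 + 5282·1911 = 0 + 696618 + 5143750 + 6169400 + 10093902 = 22103670
Σ Rᵢ = 0 + 55 + 411 + 493 + 805 = 1764
N̂ = 22103670 / 1764 ≈ 12530.4 → 12530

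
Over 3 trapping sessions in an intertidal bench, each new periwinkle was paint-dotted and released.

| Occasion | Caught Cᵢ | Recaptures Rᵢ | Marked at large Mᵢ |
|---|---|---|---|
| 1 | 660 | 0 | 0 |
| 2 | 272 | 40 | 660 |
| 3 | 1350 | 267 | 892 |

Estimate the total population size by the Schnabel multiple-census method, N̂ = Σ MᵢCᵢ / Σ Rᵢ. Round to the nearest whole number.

N ≈ 4507

Σ MᵢCᵢ = 0·660 + 660·272 + 892·1350 = 0 + 179520 + 1204200 = 1383720
Σ Rᵢ = 0 + 40 + 267 = 307
N̂ = 1383720 / 307 ≈ 4507.2 → 4507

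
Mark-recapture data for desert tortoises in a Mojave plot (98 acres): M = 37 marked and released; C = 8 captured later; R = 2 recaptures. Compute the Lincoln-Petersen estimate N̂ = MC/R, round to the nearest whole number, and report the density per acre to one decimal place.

N̂ = 37·8/2 = 296/2 = 148
Density = N̂ / area = 148 / 98 ≈ 1.51 → 1.5 per acre

density ≈ 1.5 desert tortoises per acre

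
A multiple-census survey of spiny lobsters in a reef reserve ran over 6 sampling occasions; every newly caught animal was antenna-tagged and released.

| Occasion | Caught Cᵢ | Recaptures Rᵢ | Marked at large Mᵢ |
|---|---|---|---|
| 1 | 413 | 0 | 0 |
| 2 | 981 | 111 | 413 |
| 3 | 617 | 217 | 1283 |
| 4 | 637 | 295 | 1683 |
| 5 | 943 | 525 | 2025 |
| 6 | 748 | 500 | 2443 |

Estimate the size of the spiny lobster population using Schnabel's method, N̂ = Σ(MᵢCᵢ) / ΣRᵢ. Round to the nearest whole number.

Σ MᵢCᵢ = 0·413 + 413·981 + 1283·617 + 1683·637 + 2025·943 + 2443·748 = 0 + 405153 + 791611 + 1072071 + 1909575 + 1827364 = 6005774
Σ Rᵢ = 0 + 111 + 217 + 295 + 525 + 500 = 1648
N̂ = 6005774 / 1648 ≈ 3644.3 → 3644

N ≈ 3644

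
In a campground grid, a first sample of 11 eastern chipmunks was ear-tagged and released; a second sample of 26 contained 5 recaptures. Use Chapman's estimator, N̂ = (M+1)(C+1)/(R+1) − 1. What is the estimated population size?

N = 53

N̂ = (11+1)(26+1)/(5+1) − 1 = 12·27/6 − 1
= 324/6 − 1 = 54 − 1 = 53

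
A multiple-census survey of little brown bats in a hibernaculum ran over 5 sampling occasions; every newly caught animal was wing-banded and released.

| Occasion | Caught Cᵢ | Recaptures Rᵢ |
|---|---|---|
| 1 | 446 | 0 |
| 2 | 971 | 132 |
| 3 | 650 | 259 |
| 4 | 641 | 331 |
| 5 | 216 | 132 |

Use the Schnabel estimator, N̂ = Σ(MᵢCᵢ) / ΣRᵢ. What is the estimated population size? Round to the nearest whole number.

N ≈ 3245

Marked at large before each occasion: Mᵢ = Σⱼ<ᵢ (Cⱼ − Rⱼ) → M1=0, M2=446, M3=1285, M4=1676, M5=1986
Σ MᵢCᵢ = 0·446 + 446·971 + 1285·650 + 1676·641 + 1986·216 = 0 + 433066 + 835250 + 1074316 + 428976 = 2771608
Σ Rᵢ = 0 + 132 + 259 + 331 + 132 = 854
N̂ = 2771608 / 854 ≈ 3245.4 → 3245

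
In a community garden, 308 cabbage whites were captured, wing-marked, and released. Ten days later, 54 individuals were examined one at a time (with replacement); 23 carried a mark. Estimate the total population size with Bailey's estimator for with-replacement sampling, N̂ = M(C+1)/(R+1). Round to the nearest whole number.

N̂ = 308·(54+1)/(23+1) = 308·55/24 = 16940/24 ≈ 705.8 → 706

N ≈ 706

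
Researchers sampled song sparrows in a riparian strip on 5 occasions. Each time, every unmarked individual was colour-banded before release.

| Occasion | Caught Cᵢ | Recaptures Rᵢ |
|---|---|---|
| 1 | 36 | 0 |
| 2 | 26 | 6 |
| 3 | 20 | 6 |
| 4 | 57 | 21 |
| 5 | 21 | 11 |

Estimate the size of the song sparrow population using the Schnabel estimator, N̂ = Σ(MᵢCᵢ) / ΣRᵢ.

Marked at large before each occasion: Mᵢ = Σⱼ<ᵢ (Cⱼ − Rⱼ) → M1=0, M2=36, M3=56, M4=70, M5=106
Σ MᵢCᵢ = 0·36 + 36·26 + 56·20 + 70·57 + 106·21 = 0 + 936 + 1120 + 3990 + 2226 = 8272
Σ Rᵢ = 0 + 6 + 6 + 21 + 11 = 44
N̂ = 8272 / 44 = 188

N = 188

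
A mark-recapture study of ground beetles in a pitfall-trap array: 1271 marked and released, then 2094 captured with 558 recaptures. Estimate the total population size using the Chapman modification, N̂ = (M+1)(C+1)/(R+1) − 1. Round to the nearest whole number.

N ≈ 4766

N̂ = (1271+1)(2094+1)/(558+1) − 1 = 1272·2095/559 − 1
= 2664840/559 − 1 ≈ 4767.2 − 1 ≈ 4766.2 → 4766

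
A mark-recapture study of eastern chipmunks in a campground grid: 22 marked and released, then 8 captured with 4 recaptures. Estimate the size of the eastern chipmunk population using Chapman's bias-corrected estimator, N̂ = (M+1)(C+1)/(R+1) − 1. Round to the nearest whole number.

N̂ = (22+1)(8+1)/(4+1) − 1 = 23·9/5 − 1
= 207/5 − 1 ≈ 41.4 − 1 ≈ 40.4 → 40

N ≈ 40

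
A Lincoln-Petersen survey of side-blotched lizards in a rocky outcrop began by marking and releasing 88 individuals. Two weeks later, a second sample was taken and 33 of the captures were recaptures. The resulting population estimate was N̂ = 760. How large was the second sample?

C = 285

From N = M·C/R: C = N·R / M = 760·33 / 88 = 25080 / 88 = 285.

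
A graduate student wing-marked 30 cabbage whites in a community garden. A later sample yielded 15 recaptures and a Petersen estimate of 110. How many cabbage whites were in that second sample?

From N = M·C/R: C = N·R / M = 110·15 / 30 = 1650 / 30 = 55.

C = 55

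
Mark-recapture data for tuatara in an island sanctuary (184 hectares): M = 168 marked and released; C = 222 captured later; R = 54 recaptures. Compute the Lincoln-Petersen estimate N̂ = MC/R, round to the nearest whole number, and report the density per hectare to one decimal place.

N̂ = 168·222/54 = 37296/54 ≈ 690.7 → 691
Density = N̂ / area = 691 / 184 ≈ 3.76 → 3.8 per hectare

density ≈ 3.8 tuatara per hectare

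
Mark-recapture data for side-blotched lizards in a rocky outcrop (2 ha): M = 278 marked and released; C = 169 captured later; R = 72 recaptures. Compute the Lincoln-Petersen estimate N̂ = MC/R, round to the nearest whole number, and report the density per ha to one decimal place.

density ≈ 326.5 side-blotched lizards per ha

N̂ = 278·169/72 = 46982/72 ≈ 652.5 → 653
Density = N̂ / area = 653 / 2 ≈ 326.50 → 326.5 per ha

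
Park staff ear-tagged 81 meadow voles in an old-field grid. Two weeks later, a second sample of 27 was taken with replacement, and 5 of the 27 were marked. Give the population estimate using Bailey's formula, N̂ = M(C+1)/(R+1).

N̂ = 81·(27+1)/(5+1) = 81·28/6 = 2268/6 = 378

N = 378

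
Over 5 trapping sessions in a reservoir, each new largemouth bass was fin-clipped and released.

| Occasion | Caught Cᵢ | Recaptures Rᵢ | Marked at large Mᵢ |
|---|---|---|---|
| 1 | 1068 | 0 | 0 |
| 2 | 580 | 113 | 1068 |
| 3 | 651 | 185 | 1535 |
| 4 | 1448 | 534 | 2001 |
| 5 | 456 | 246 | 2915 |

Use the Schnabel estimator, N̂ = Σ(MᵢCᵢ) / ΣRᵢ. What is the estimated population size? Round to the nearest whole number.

Σ MᵢCᵢ = 0·1068 + 1068·580 + 1535·651 + 2001·1448 + 2915·456 = 0 + 619440 + 999285 + 2897448 + 1329240 = 5845413
Σ Rᵢ = 0 + 113 + 185 + 534 + 246 = 1078
N̂ = 5845413 / 1078 ≈ 5422.46 → 5422

N ≈ 5422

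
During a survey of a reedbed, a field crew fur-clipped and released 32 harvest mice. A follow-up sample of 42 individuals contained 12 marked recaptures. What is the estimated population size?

N = 112

If marked individuals mix randomly, R/C ≈ M/N, giving N ≈ M·C/R.
N = (32 × 42) / 12 = 1344 / 12 = 112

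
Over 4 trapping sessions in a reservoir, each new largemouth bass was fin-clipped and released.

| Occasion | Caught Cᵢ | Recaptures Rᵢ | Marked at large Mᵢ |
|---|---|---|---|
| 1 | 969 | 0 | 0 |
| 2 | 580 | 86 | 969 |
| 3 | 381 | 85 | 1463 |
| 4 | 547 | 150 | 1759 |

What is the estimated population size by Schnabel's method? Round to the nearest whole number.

N ≈ 6485

Σ MᵢCᵢ = 0·969 + 969·580 + 1463·381 + 1759·547 = 0 + 562020 + 557403 + 962173 = 2081596
Σ Rᵢ = 0 + 86 + 85 + 150 = 321
N̂ = 2081596 / 321 ≈ 6484.7 → 6485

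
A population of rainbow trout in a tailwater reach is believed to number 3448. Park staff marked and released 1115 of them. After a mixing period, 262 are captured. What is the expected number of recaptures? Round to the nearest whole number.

expected recaptures ≈ 85

The marked fraction of the population is 1115/3448, so in a sample of 262 expect C·(M/N) marked.
E[R] = 1115 × 262 / 3448 = 292130 / 3448 ≈ 84.7 → 85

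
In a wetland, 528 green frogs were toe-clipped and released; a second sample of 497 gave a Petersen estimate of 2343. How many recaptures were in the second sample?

R = 112

From N = M·C/R: R = M·C / N = 528·497 / 2343 = 262416 / 2343 = 112.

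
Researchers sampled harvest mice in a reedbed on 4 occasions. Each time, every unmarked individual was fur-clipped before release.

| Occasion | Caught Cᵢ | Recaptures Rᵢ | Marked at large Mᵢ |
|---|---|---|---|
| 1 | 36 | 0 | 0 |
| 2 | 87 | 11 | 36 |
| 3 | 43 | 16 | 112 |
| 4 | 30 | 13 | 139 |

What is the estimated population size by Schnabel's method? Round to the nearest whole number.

Σ MᵢCᵢ = 0·36 + 36·87 + 112·43 + 139·30 = 0 + 3132 + 4816 + 4170 = 12118
Σ Rᵢ = 0 + 11 + 16 + 13 = 40
N̂ = 12118 / 40 ≈ 302.9 → 303

N ≈ 303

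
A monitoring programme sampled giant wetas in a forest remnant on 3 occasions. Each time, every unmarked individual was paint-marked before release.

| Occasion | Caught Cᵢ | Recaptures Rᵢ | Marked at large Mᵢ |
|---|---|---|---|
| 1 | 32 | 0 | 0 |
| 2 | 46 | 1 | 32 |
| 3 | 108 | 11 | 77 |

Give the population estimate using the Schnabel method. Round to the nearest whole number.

N ≈ 816

Σ MᵢCᵢ = 0·32 + 32·46 + 77·108 = 0 + 1472 + 8316 = 9788
Σ Rᵢ = 0 + 1 + 11 = 12
N̂ = 9788 / 12 ≈ 815.7 → 816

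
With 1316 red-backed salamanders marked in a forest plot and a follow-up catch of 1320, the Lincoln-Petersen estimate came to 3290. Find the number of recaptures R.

From N = M·C/R: R = M·C / N = 1316·1320 / 3290 = 1737120 / 3290 = 528.

R = 528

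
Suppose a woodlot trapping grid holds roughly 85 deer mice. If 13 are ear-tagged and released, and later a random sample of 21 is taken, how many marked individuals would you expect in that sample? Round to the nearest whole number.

expected recaptures ≈ 3

Expected recaptures E[R] = M·C / N.
E[R] = 13 × 21 / 85 = 273 / 85 ≈ 3.2 → 3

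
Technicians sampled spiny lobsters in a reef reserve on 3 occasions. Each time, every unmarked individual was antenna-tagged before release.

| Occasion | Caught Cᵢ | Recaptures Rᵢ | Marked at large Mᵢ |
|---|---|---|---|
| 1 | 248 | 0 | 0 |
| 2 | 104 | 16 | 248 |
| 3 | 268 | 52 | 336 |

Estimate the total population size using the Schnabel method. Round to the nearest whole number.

N ≈ 1704

Σ MᵢCᵢ = 0·248 + 248·104 + 336·268 = 0 + 25792 + 90048 = 115840
Σ Rᵢ = 0 + 16 + 52 = 68
N̂ = 115840 / 68 ≈ 1703.5 → 1704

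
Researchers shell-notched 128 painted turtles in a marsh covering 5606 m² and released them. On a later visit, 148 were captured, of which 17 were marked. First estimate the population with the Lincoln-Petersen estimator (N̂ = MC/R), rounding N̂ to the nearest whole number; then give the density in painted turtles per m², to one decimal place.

density ≈ 0.2 painted turtles per m²

N̂ = 128·148/17 = 18944/17 ≈ 1114.4 → 1114
Density = N̂ / area = 1114 / 5606 ≈ 0.20 → 0.2 per m²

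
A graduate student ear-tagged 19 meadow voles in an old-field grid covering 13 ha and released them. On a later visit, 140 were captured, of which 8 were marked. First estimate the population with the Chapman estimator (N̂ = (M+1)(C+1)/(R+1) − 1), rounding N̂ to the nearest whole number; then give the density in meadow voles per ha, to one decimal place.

density ≈ 24.0 meadow voles per ha

N̂ = 20·141/9 − 1 = 2820/9 − 1 ≈ 312.3 → 312
Density = N̂ / area = 312 / 13 = 24.0 per ha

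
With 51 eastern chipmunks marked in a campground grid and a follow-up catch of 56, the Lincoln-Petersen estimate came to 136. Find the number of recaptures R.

R = 21

From N = M·C/R: R = M·C / N = 51·56 / 136 = 2856 / 136 = 21.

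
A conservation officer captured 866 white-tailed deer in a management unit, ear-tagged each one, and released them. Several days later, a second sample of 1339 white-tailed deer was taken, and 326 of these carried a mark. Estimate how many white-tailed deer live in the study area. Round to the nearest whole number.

N = (866 × 1339) / 326 = 1159574 / 326 ≈ 3557.0 → 3557

N ≈ 3557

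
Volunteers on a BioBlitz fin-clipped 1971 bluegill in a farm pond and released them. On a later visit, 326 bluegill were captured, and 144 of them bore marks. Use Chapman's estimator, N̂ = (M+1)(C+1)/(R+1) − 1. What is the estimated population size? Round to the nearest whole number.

N ≈ 4446

N̂ = (1971+1)(326+1)/(144+1) − 1 = 1972·327/145 − 1
= 644844/145 − 1 ≈ 4447.2 − 1 ≈ 4446.2 → 4446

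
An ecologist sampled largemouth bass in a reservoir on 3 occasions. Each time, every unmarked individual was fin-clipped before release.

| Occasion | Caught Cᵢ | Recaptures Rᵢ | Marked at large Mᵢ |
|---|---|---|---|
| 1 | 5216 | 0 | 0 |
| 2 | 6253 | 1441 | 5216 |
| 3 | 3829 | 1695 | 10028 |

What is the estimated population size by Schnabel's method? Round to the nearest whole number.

Σ MᵢCᵢ = 0·5216 + 5216·6253 + 10028·3829 = 0 + 32615648 + 38397212 = 71012860
Σ Rᵢ = 0 + 1441 + 1695 = 3136
N̂ = 71012860 / 3136 ≈ 22644.4 → 22644

N ≈ 22,644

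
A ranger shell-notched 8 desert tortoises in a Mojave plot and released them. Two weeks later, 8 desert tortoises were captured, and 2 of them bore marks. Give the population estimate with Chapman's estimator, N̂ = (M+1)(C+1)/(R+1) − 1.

N̂ = (8+1)(8+1)/(2+1) − 1 = 9·9/3 − 1
= 81/3 − 1 = 27 − 1 = 26

N = 26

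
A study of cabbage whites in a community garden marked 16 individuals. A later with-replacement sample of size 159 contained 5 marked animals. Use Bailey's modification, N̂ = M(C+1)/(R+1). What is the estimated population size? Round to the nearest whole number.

N̂ = 16·(159+1)/(5+1) = 16·160/6 = 2560/6 ≈ 426.7 → 427

N ≈ 427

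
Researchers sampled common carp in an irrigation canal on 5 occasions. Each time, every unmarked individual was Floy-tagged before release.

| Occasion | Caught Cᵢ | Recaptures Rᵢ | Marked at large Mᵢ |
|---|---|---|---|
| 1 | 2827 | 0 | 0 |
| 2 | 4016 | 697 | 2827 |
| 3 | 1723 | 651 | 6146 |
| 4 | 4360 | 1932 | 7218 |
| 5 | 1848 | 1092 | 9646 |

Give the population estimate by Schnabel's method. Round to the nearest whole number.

N ≈ 16,294

Σ MᵢCᵢ = 0·2827 + 2827·4016 + 6146·1723 + 7218·4360 + 9646·1848 = 0 + 11353232 + 10589558 + 31470480 + 17825808 = 71239078
Σ Rᵢ = 0 + 697 + 651 + 1932 + 1092 = 4372
N̂ = 71239078 / 4372 ≈ 16294.4 → 16294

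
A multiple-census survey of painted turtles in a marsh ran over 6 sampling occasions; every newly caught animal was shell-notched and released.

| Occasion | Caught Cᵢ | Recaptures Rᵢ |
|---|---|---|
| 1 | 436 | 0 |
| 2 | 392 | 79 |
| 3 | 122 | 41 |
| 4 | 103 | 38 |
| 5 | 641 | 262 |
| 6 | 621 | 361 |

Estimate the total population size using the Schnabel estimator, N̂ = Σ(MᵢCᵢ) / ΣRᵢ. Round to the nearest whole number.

Marked at large before each occasion: Mᵢ = Σⱼ<ᵢ (Cⱼ − Rⱼ) → M1=0, M2=436, M3=749, M4=830, M5=895, M6=1274
Σ MᵢCᵢ = 0·436 + 436·392 + 749·122 + 830·103 + 895·641 + 1274·621 = 0 + 170912 + 91378 + 85490 + 573695 + 791154 = 1712629
Σ Rᵢ = 0 + 79 + 41 + 38 + 262 + 361 = 781
N̂ = 1712629 / 781 ≈ 2192.9 → 2193

N ≈ 2193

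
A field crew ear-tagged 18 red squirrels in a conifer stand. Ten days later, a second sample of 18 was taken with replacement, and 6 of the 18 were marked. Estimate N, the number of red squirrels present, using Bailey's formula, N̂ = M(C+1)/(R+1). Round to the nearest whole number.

N ≈ 49

N̂ = 18·(18+1)/(6+1) = 18·19/7 = 342/7 ≈ 48.9 → 49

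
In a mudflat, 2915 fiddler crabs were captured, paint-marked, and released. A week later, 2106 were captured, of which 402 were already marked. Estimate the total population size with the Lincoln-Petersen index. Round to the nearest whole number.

N ≈ 15,271

N = (2915 × 2106) / 402 = 6138990 / 402 ≈ 15271.1 → 15271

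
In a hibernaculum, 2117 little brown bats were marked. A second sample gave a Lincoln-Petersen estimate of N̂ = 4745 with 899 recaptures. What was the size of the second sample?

C = 2015

From N = M·C/R: C = N·R / M = 4745·899 / 2117 = 4265755 / 2117 = 2015.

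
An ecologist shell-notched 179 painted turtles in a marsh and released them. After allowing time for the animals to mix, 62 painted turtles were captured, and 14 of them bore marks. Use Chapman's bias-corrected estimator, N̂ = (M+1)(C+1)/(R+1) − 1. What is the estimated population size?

N = 755

N̂ = (179+1)(62+1)/(14+1) − 1 = 180·63/15 − 1
= 11340/15 − 1 = 756 − 1 = 755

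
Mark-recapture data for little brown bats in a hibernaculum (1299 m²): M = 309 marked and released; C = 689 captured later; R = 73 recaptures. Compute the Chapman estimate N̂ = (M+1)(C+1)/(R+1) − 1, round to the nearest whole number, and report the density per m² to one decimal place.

N̂ = 310·690/74 − 1 = 213900/74 − 1 ≈ 2889.5 → 2890
Density = N̂ / area = 2890 / 1299 ≈ 2.22 → 2.2 per m²

density ≈ 2.2 little brown bats per m²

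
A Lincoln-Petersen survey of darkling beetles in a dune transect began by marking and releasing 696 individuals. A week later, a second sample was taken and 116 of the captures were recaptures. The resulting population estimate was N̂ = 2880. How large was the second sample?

From N = M·C/R: C = N·R / M = 2880·116 / 696 = 334080 / 696 = 480.

C = 480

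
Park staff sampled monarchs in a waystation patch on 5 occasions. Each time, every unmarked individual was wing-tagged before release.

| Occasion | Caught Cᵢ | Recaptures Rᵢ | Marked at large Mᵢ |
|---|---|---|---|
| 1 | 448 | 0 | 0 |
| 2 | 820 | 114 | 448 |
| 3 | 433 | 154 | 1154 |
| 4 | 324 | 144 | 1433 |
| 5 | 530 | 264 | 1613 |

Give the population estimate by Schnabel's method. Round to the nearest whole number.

Σ MᵢCᵢ = 0·448 + 448·820 + 1154·433 + 1433·324 + 1613·530 = 0 + 367360 + 499682 + 464292 + 854890 = 2186224
Σ Rᵢ = 0 + 114 + 154 + 144 + 264 = 676
N̂ = 2186224 / 676 ≈ 3234.1 → 3234

N ≈ 3234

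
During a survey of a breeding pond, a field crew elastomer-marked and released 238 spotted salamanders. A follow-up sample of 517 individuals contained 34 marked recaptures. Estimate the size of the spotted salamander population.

N = 3619

The marked fraction in the recapture sample should equal the marked fraction in the population: 34/517 = 238/N.
N = (238 × 517) / 34 = 123046 / 34 = 3619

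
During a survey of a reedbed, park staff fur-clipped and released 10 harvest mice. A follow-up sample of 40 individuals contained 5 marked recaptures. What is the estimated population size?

N = 80

N = (10 × 40) / 5 = 400 / 5 = 80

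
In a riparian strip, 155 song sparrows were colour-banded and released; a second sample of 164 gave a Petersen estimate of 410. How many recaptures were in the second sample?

From N = M·C/R: R = M·C / N = 155·164 / 410 = 25420 / 410 = 62.

R = 62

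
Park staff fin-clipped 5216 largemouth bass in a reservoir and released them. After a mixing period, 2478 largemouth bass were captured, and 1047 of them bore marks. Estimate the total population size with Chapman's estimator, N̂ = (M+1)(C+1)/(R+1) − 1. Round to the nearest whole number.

N ≈ 12,340

N̂ = (5216+1)(2478+1)/(1047+1) − 1 = 5217·2479/1048 − 1
= 12932943/1048 − 1 ≈ 12340.6 − 1 ≈ 12339.6 → 12340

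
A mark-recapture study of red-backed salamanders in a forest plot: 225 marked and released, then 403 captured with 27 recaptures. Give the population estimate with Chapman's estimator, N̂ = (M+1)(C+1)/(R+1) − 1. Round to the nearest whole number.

N ≈ 3260

N̂ = (225+1)(403+1)/(27+1) − 1 = 226·404/28 − 1
= 91304/28 − 1 ≈ 3260.9 − 1 ≈ 3259.9 → 3260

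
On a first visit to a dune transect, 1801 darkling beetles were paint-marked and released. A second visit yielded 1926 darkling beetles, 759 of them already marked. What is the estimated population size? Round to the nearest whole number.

If marked individuals mix randomly, R/C ≈ M/N, giving N ≈ M·C/R.
N = (1801 × 1926) / 759 = 3468726 / 759 ≈ 4570.1 → 4570

N ≈ 4570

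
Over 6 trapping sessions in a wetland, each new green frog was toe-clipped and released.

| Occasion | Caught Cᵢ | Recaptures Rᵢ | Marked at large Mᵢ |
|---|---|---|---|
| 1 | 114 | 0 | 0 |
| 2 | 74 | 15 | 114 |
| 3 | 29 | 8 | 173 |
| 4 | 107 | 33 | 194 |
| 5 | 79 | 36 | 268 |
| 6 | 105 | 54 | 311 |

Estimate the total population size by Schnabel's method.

N = 603

Σ MᵢCᵢ = 0·114 + 114·74 + 173·29 + 194·107 + 268·79 + 311·105 = 0 + 8436 + 5017 + 20758 + 21172 + 32655 = 88038
Σ Rᵢ = 0 + 15 + 8 + 33 + 36 + 54 = 146
N̂ = 88038 / 146 = 603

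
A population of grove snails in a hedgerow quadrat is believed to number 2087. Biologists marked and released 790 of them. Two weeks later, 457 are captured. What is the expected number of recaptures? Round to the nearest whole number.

expected recaptures ≈ 173

Expected recaptures E[R] = M·C / N.
E[R] = 790 × 457 / 2087 = 361030 / 2087 ≈ 173.0 → 173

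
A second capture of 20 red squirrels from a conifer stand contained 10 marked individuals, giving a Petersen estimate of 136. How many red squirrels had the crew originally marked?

From N = M·C/R: M = N·R / C = 136·10 / 20 = 1360 / 20 = 68.

M = 68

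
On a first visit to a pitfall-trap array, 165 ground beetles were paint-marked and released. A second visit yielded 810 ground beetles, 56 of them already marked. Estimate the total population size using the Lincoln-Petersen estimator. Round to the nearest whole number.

N ≈ 2387

If marked individuals mix randomly, R/C ≈ M/N, giving N ≈ M·C/R.
N = (165 × 810) / 56 = 133650 / 56 ≈ 2386.6 → 2387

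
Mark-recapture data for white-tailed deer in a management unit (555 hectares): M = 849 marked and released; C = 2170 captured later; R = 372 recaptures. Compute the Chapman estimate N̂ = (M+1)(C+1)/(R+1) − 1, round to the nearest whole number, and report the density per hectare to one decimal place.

N̂ = 850·2171/373 − 1 = 1845350/373 − 1 ≈ 4946.3 → 4946
Density = N̂ / area = 4946 / 555 ≈ 8.91 → 8.9 per hectare

density ≈ 8.9 white-tailed deer per hectare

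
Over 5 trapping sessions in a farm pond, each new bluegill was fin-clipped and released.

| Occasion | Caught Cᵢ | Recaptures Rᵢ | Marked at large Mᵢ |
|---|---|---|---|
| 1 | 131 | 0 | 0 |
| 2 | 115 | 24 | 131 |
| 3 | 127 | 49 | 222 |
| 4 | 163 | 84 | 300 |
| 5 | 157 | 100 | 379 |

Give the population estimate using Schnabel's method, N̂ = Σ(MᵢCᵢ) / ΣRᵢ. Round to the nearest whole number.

Σ MᵢCᵢ = 0·131 + 131·115 + 222·127 + 300·163 + 379·157 = 0 + 15065 + 28194 + 48900 + 59503 = 151662
Σ Rᵢ = 0 + 24 + 49 + 84 + 100 = 257
N̂ = 151662 / 257 ≈ 590.1 → 590

N ≈ 590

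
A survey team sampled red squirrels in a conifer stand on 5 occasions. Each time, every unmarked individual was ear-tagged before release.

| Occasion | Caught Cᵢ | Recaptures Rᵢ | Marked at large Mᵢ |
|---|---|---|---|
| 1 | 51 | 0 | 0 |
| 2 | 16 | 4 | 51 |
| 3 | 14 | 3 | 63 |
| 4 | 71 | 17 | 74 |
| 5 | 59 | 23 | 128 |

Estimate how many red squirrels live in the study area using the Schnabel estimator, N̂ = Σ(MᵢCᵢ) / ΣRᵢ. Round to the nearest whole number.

Σ MᵢCᵢ = 0·51 + 51·16 + 63·14 + 74·71 + 128·59 = 0 + 816 + 882 + 5254 + 7552 = 14504
Σ Rᵢ = 0 + 4 + 3 + 17 + 23 = 47
N̂ = 14504 / 47 ≈ 308.6 → 309

N ≈ 309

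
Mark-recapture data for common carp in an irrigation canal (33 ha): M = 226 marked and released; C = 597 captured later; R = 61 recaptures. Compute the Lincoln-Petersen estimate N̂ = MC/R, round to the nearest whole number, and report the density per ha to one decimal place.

density ≈ 67.0 common carp per ha

N̂ = 226·597/61 = 134922/61 ≈ 2211.8 → 2212
Density = N̂ / area = 2212 / 33 ≈ 67.03 → 67.0 per ha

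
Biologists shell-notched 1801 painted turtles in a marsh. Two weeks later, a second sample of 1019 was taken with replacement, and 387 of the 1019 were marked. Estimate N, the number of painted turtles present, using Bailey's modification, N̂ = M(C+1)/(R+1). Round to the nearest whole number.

N̂ = 1801·(1019+1)/(387+1) = 1801·1020/388 = 1837020/388 ≈ 4734.6 → 4735

N ≈ 4735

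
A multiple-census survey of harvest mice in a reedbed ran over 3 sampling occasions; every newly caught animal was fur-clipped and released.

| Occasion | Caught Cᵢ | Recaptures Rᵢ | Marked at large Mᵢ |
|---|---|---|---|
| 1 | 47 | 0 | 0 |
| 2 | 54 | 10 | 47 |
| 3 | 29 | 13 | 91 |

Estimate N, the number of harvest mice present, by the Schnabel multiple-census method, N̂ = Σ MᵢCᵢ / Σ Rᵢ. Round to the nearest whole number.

Σ MᵢCᵢ = 0·47 + 47·54 + 91·29 = 0 + 2538 + 2639 = 5177
Σ Rᵢ = 0 + 10 + 13 = 23
N̂ = 5177 / 23 ≈ 225.1 → 225

N ≈ 225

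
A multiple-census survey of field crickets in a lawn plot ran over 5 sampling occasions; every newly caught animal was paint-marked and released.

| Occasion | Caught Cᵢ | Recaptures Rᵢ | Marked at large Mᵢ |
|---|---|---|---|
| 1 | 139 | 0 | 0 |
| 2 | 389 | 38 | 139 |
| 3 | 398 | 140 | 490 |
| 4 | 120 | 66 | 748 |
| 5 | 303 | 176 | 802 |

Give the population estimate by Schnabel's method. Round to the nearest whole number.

Σ MᵢCᵢ = 0·139 + 139·389 + 490·398 + 748·120 + 802·303 = 0 + 54071 + 195020 + 89760 + 243006 = 581857
Σ Rᵢ = 0 + 38 + 140 + 66 + 176 = 420
N̂ = 581857 / 420 ≈ 1385.4 → 1385

N ≈ 1385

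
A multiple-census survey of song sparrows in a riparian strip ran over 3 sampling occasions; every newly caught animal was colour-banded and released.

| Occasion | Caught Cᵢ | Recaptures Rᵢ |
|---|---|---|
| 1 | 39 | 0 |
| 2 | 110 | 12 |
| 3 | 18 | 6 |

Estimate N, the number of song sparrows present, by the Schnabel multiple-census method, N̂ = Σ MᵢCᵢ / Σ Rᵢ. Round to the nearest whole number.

Marked at large before each occasion: Mᵢ = Σⱼ<ᵢ (Cⱼ − Rⱼ) → M1=0, M2=39, M3=137
Σ MᵢCᵢ = 0·39 + 39·110 + 137·18 = 0 + 4290 + 2466 = 6756
Σ Rᵢ = 0 + 12 + 6 = 18
N̂ = 6756 / 18 ≈ 375.3 → 375

N ≈ 375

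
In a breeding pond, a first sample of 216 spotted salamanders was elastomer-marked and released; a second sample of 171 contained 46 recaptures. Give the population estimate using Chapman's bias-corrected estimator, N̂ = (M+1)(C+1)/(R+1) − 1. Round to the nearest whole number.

N̂ = (216+1)(171+1)/(46+1) − 1 = 217·172/47 − 1
= 37324/47 − 1 ≈ 794.1 − 1 ≈ 793.1 → 793

N ≈ 793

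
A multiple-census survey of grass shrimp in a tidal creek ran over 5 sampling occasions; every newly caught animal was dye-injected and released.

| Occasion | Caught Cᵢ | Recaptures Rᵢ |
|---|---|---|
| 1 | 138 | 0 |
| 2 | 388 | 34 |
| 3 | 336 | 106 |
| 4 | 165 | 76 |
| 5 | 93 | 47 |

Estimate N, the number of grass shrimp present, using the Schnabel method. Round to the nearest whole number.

Marked at large before each occasion: Mᵢ = Σⱼ<ᵢ (Cⱼ − Rⱼ) → M1=0, M2=138, M3=492, M4=722, M5=811
Σ MᵢCᵢ = 0·138 + 138·388 + 492·336 + 722·165 + 811·93 = 0 + 53544 + 165312 + 119130 + 75423 = 413409
Σ Rᵢ = 0 + 34 + 106 + 76 + 47 = 263
N̂ = 413409 / 263 ≈ 1571.9 → 1572

N ≈ 1572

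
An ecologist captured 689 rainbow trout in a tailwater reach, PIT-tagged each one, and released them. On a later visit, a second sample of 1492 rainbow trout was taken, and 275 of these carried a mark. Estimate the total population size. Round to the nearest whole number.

N = (689 × 1492) / 275 = 1027988 / 275 ≈ 3738.1 → 3738

N ≈ 3738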